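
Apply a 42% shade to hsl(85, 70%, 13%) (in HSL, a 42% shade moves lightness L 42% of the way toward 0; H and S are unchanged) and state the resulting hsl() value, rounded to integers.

hsl(85, 70%, 8%)

L moves 42% from 13 toward 0: 13 − 5.46 = 7.54 → 8.
H and S are unchanged.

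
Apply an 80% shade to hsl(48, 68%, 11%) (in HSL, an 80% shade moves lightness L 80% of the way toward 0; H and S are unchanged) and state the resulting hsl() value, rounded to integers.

L moves 80% from 11 toward 0: 11 − 8.8 = 2.2 → 2.
H and S are unchanged.

hsl(48, 68%, 2%)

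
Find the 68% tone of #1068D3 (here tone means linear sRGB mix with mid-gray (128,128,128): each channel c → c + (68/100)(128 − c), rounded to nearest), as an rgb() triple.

#1068D3 is rgb(16, 104, 211).
Lerp each channel 68% toward 128:
  R: 16 + 0.68×(128−16) = 16 + 76.16 = 92.16 → 92
  G: 104 + 0.68×(128−104) = 104 + 16.32 = 120.32 → 120
  B: 211 − 56.44 = 154.56 → 155

rgb(92, 120, 155)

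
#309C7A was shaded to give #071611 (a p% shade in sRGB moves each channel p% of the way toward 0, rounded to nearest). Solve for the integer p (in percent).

#309C7A is rgb(48, 156, 122); #071611 is rgb(7, 22, 17).
On the G channel (widest range): 22 ≈ 156 + (p/100)(0 − 156), so p ≈ 100×(22 − 156)/(0 − 156) = -13400/-156 = 85.90.
p = 86 reproduces all three channels after rounding.

86%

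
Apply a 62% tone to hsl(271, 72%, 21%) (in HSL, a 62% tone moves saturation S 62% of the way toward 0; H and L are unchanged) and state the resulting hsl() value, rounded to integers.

S moves 62% from 72 toward 0: 72 − 44.64 = 27.36 → 27.
H and L are unchanged.

hsl(271, 27%, 21%)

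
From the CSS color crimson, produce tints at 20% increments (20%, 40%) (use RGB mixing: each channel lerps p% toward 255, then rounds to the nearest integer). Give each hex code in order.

#e34363, #ea728a

CSS crimson is rgb(220, 20, 60).
20%: (220 + 7 = 227→227, 20 + 47 = 67→67, 60 + 39 = 99→99) → #e34363
40%: (220 + 14 = 234→234, 20 + 94 = 114→114, 60 + 78 = 138→138) → #ea728a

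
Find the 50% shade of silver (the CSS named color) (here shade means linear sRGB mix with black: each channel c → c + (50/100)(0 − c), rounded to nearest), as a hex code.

CSS silver is rgb(192, 192, 192).
Per channel, c → c + 0.5(0 − c):
  R: 192 + 0.5×(0−192) = 192 − 96 = 96 → 96
  G: 192 − 96 = 96 → 96
  B: 192 + 0.5×(0−192) = 192 − 96 = 96 → 96
rgb(96, 96, 96) = #606060.

#606060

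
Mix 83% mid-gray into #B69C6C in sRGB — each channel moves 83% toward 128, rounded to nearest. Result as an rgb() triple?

#B69C6C is rgb(182, 156, 108).
Per channel, c → c + 0.83(128 − c):
  R: 182 − 44.82 = 137.18 → 137
  G: 156 + 0.83×(128−156) = 156 − 23.24 = 132.76 → 133
  B: 108 + 0.83×(128−108) = 108 + 16.6 = 124.6 → 125

rgb(137, 133, 125)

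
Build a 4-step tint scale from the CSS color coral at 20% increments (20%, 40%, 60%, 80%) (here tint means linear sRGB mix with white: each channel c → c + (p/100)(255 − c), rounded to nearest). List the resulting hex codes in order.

CSS coral is rgb(255, 127, 80).
20%: (255→255, 127 + 25.6 = 152.6→153, 80 + 35 = 115→115) → #FF9973
40%: (255→255, 127 + 51.2 = 178.2→178, 80 + 70 = 150→150) → #FFB296
60%: (255→255, 127 + 76.8 = 203.8→204, 80 + 105 = 185→185) → #FFCCB9
80%: (255→255, 127 + 102.4 = 229.4→229, 80 + 140 = 220→220) → #FFE5DC

#FF9973, #FFB296, #FFCCB9, #FFE5DC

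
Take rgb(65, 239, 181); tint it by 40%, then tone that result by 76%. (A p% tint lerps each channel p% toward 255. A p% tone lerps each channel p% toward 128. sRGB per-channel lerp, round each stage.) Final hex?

#839C94

A 40% tint moves each channel 40% toward 255:
  R: 65 + 76 = 141 → 141
  G: 239 + 6.4 = 245.4 → 245
  B: 181 + 0.4×(255−181) = 181 + 29.6 = 210.6 → 211
After the tint: rgb(141, 245, 211) = #8DF5D3.
A 76% tone moves each channel 76% toward 128:
  R: 141 − 9.88 = 131.12 → 131
  G: 245 − 88.92 = 156.08 → 156
  B: 211 − 63.08 = 147.92 → 148
rgb(131, 156, 148) = #839C94.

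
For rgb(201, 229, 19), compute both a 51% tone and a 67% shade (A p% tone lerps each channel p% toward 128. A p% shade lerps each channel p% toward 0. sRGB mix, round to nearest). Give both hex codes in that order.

51% tone:
  R: 201 + 0.51×(128−201) = 201 − 37.23 = 163.77 → 164
  G: 229 + 0.51×(128−229) = 229 − 51.51 = 177.49 → 177
  B: 19 + 0.51×(128−19) = 19 + 55.59 = 74.59 → 75
  → #A4B14B
67% shade:
  R: 201 − 134.67 = 66.33 → 66
  G: 229 − 153.43 = 75.57 → 76
  B: 19 − 12.73 = 6.27 → 6
  → #424C06

#A4B14B, #424C06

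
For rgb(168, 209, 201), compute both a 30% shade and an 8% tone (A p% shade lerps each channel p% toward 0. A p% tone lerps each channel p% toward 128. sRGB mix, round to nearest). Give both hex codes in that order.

#76928d, #a5cbc3

30% shade:
  R: 168 + 0.3×(0−168) = 168 − 50.4 = 117.6 → 118
  G: 209 + 0.3×(0−209) = 209 − 62.7 = 146.3 → 146
  B: 201 + 0.3×(0−201) = 201 − 60.3 = 140.7 → 141
  → #76928d
8% tone:
  R: 168 + 0.08×(128−168) = 168 − 3.2 = 164.8 → 165
  G: 209 + 0.08×(128−209) = 209 − 6.48 = 202.52 → 203
  B: 201 − 5.84 = 195.16 → 195
  → #a5cbc3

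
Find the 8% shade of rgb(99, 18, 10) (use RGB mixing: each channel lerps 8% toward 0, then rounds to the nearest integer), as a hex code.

#5B1109

Per channel, c → c + 0.08(0 − c):
  R: 99 + 0.08×(0−99) = 99 − 7.92 = 91.08 → 91
  G: 18 − 1.44 = 16.56 → 17
  B: 10 + 0.08×(0−10) = 10 − 0.8 = 9.2 → 9
rgb(91, 17, 9) = #5B1109.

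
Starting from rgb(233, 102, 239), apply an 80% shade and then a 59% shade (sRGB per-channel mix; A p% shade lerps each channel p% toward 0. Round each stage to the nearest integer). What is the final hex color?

#130814

Per channel, c → c + 0.8(0 − c):
  R: 233 + 0.8×(0−233) = 233 − 186.4 = 46.6 → 47
  G: 102 + 0.8×(0−102) = 102 − 81.6 = 20.4 → 20
  B: 239 + 0.8×(0−239) = 239 − 191.2 = 47.8 → 48
After the shade: rgb(47, 20, 48) = #2f1430.
A 59% shade moves each channel 59% toward 0:
  R: 47 + 0.59×(0−47) = 47 − 27.73 = 19.27 → 19
  G: 20 − 11.8 = 8.2 → 8
  B: 48 + 0.59×(0−48) = 48 − 28.32 = 19.68 → 20
rgb(19, 8, 20) = #130814.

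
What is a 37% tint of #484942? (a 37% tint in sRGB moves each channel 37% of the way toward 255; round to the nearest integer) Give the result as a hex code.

#484942 is rgb(72, 73, 66).
Per channel, c → c + 0.37(255 − c):
  R: 72 + 0.37×(255−72) = 72 + 67.71 = 139.71 → 140
  G: 73 + 67.34 = 140.34 → 140
  B: 66 + 0.37×(255−66) = 66 + 69.93 = 135.93 → 136
rgb(140, 140, 136) = #8C8C88.

#8C8C88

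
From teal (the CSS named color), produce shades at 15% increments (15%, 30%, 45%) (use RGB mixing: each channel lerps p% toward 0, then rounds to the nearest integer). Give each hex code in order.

#006D6D, #005A5A, #004646

CSS teal is rgb(0, 128, 128).
15%: (0→0, 128 − 19.2 = 108.8→109, 128 − 19.2 = 108.8→109) → #006D6D
30%: (0→0, 128 − 38.4 = 89.6→90, 128 − 38.4 = 89.6→90) → #005A5A
45%: (0→0, 128 − 57.6 = 70.4→70, 128 − 57.6 = 70.4→70) → #004646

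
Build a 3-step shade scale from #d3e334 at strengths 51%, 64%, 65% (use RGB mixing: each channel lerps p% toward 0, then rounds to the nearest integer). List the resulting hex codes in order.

#d3e334 is rgb(211, 227, 52).
51%: (211 − 107.61 = 103.39→103, 227 − 115.77 = 111.23→111, 52 − 26.52 = 25.48→25) → #676f19
64%: (211 − 135.04 = 75.96→76, 227 − 145.28 = 81.72→82, 52 − 33.28 = 18.72→19) → #4c5213
65%: (211 − 137.15 = 73.85→74, 227 − 147.55 = 79.45→79, 52 − 33.8 = 18.2→18) → #4a4f12

#676f19, #4c5213, #4a4f12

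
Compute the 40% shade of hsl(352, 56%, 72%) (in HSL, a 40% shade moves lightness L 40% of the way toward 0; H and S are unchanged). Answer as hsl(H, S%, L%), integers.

L moves 40% from 72 toward 0: 72 − 28.8 = 43.2 → 43.
H and S are unchanged.

hsl(352, 56%, 43%)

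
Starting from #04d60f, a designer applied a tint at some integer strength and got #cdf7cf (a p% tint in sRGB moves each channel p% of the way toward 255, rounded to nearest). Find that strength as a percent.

#04d60f is rgb(4, 214, 15); #cdf7cf is rgb(205, 247, 207).
On the R channel (widest range): 205 ≈ 4 + (p/100)(255 − 4), so p ≈ 100×(205 − 4)/(255 − 4) = 20100/251 = 80.08.
p = 80 reproduces all three channels after rounding.

80%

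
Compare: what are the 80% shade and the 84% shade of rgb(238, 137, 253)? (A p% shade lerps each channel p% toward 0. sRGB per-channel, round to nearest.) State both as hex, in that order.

#301B33, #261628

80% shade:
  R: 238 + 0.8×(0−238) = 238 − 190.4 = 47.6 → 48
  G: 137 + 0.8×(0−137) = 137 − 109.6 = 27.4 → 27
  B: 253 + 0.8×(0−253) = 253 − 202.4 = 50.6 → 51
  → #301B33
84% shade:
  R: 238 − 199.92 = 38.08 → 38
  G: 137 − 115.08 = 21.92 → 22
  B: 253 − 212.52 = 40.48 → 40
  → #261628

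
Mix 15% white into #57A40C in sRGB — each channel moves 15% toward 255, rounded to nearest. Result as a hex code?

#70B230

#57A40C is rgb(87, 164, 12).
Per channel, c → c + 0.15(255 − c):
  R: 87 + 25.2 = 112.2 → 112
  G: 164 + 13.65 = 177.65 → 178
  B: 12 + 36.45 = 48.45 → 48
rgb(112, 178, 48) = #70B230.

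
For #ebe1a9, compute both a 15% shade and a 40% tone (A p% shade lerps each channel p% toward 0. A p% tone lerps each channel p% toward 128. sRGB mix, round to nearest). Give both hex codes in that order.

#c8bf90, #c0ba99

#ebe1a9 is rgb(235, 225, 169).
15% shade:
  R: 235 + 0.15×(0−235) = 235 − 35.25 = 199.75 → 200
  G: 225 − 33.75 = 191.25 → 191
  B: 169 + 0.15×(0−169) = 169 − 25.35 = 143.65 → 144
  → #c8bf90
40% tone:
  R: 235 + 0.4×(128−235) = 235 − 42.8 = 192.2 → 192
  G: 225 + 0.4×(128−225) = 225 − 38.8 = 186.2 → 186
  B: 169 + 0.4×(128−169) = 169 − 16.4 = 152.6 → 153
  → #c0ba99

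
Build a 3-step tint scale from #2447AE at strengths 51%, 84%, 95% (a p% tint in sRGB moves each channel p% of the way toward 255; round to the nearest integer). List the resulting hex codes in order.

#2447AE is rgb(36, 71, 174).
51%: (36 + 111.69 = 147.69→148, 71 + 93.84 = 164.84→165, 174 + 41.31 = 215.31→215) → #94A5D7
84%: (36 + 183.96 = 219.96→220, 71 + 154.56 = 225.56→226, 174 + 68.04 = 242.04→242) → #DCE2F2
95%: (36 + 208.05 = 244.05→244, 71 + 174.8 = 245.8→246, 174 + 76.95 = 250.95→251) → #F4F6FB

#94A5D7, #DCE2F2, #F4F6FB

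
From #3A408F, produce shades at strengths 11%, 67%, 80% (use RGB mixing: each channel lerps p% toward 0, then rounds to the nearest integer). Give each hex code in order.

#34397F, #13152F, #0C0D1D

#3A408F is rgb(58, 64, 143).
11%: (58 − 6.38 = 51.62→52, 64 − 7.04 = 56.96→57, 143 − 15.73 = 127.27→127) → #34397F
67%: (58 − 38.86 = 19.14→19, 64 − 42.88 = 21.12→21, 143 − 95.81 = 47.19→47) → #13152F
80%: (58 − 46.4 = 11.6→12, 64 − 51.2 = 12.8→13, 143 − 114.4 = 28.6→29) → #0C0D1D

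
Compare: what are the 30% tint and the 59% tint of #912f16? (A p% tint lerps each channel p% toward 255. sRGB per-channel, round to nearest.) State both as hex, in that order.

#b26d5c, #d2aa9f

#912f16 is rgb(145, 47, 22).
30% tint:
  R: 145 + 0.3×(255−145) = 145 + 33 = 178 → 178
  G: 47 + 0.3×(255−47) = 47 + 62.4 = 109.4 → 109
  B: 22 + 0.3×(255−22) = 22 + 69.9 = 91.9 → 92
  → #b26d5c
59% tint:
  R: 145 + 64.9 = 209.9 → 210
  G: 47 + 0.59×(255−47) = 47 + 122.72 = 169.72 → 170
  B: 22 + 137.47 = 159.47 → 159
  → #d2aa9f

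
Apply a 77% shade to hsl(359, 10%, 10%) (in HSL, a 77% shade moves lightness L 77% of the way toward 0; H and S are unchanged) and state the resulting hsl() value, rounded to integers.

hsl(359, 10%, 2%)

L moves 77% from 10 toward 0: 10 − 7.7 = 2.3 → 2.
H and S are unchanged.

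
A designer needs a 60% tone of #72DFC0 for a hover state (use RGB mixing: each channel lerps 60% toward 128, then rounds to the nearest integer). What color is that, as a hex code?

#7AA69A

#72DFC0 is rgb(114, 223, 192).
A 60% tone moves each channel 60% toward 128:
  R: 114 + 0.6×(128−114) = 114 + 8.4 = 122.4 → 122
  G: 223 + 0.6×(128−223) = 223 − 57 = 166 → 166
  B: 192 + 0.6×(128−192) = 192 − 38.4 = 153.6 → 154
rgb(122, 166, 154) = #7AA69A.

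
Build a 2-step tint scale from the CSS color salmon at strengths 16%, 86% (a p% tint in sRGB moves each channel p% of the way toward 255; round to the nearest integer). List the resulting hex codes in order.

#FB9489, #FEEDEB

CSS salmon is rgb(250, 128, 114).
16%: (250 + 0.8 = 250.8→251, 128 + 20.32 = 148.32→148, 114 + 22.56 = 136.56→137) → #FB9489
86%: (250 + 4.3 = 254.3→254, 128 + 109.22 = 237.22→237, 114 + 121.26 = 235.26→235) → #FEEDEB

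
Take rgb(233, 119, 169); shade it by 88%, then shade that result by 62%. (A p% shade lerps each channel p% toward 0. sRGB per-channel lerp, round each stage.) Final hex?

Lerp each channel 88% toward 0:
  R: 233 − 205.04 = 27.96 → 28
  G: 119 + 0.88×(0−119) = 119 − 104.72 = 14.28 → 14
  B: 169 + 0.88×(0−169) = 169 − 148.72 = 20.28 → 20
After the shade: rgb(28, 14, 20) = #1C0E14.
A 62% shade moves each channel 62% toward 0:
  R: 28 − 17.36 = 10.64 → 11
  G: 14 + 0.62×(0−14) = 14 − 8.68 = 5.32 → 5
  B: 20 − 12.4 = 7.6 → 8
rgb(11, 5, 8) = #0B0508.

#0B0508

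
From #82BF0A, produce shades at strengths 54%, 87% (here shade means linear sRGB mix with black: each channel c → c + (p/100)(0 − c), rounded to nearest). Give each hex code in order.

#3C5805, #111901

#82BF0A is rgb(130, 191, 10).
54%: (130 − 70.2 = 59.8→60, 191 − 103.14 = 87.86→88, 10 − 5.4 = 4.6→5) → #3C5805
87%: (130 − 113.1 = 16.9→17, 191 − 166.17 = 24.83→25, 10 − 8.7 = 1.3→1) → #111901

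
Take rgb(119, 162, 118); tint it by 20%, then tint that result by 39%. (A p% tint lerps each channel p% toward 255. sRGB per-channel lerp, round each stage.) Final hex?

Per channel, c → c + 0.2(255 − c):
  R: 119 + 0.2×(255−119) = 119 + 27.2 = 146.2 → 146
  G: 162 + 18.6 = 180.6 → 181
  B: 118 + 0.2×(255−118) = 118 + 27.4 = 145.4 → 145
After the tint: rgb(146, 181, 145) = #92b591.
Per channel, c → c + 0.39(255 − c):
  R: 146 + 42.51 = 188.51 → 189
  G: 181 + 28.86 = 209.86 → 210
  B: 145 + 0.39×(255−145) = 145 + 42.9 = 187.9 → 188
rgb(189, 210, 188) = #bdd2bc.

#bdd2bc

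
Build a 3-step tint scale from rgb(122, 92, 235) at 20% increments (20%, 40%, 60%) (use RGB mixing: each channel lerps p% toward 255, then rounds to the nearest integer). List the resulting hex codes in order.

#957def, #af9df3, #cabef7

20%: (122 + 26.6 = 148.6→149, 92 + 32.6 = 124.6→125, 235 + 4 = 239→239) → #957def
40%: (122 + 53.2 = 175.2→175, 92 + 65.2 = 157.2→157, 235 + 8 = 243→243) → #af9df3
60%: (122 + 79.8 = 201.8→202, 92 + 97.8 = 189.8→190, 235 + 12 = 247→247) → #cabef7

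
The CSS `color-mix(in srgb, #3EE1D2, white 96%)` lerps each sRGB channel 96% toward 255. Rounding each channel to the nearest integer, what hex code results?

#3EE1D2 is rgb(62, 225, 210).
Lerp each channel 96% toward 255:
  R: 62 + 185.28 = 247.28 → 247
  G: 225 + 28.8 = 253.8 → 254
  B: 210 + 0.96×(255−210) = 210 + 43.2 = 253.2 → 253
rgb(247, 254, 253) = #F7FEFD.

#F7FEFD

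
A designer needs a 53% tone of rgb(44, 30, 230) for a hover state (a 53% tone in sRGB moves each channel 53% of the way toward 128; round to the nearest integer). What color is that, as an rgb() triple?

rgb(89, 82, 176)

Lerp each channel 53% toward 128:
  R: 44 + 44.52 = 88.52 → 89
  G: 30 + 0.53×(128−30) = 30 + 51.94 = 81.94 → 82
  B: 230 − 54.06 = 175.94 → 176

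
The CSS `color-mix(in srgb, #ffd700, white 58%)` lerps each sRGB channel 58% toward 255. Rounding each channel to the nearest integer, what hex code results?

#ffee94

#ffd700 is rgb(255, 215, 0).
Per channel, c → c + 0.58(255 − c):
  R: 255 + 0 = 255 → 255
  G: 215 + 23.2 = 238.2 → 238
  B: 0 + 0.58×(255−0) = 0 + 147.9 = 147.9 → 148
rgb(255, 238, 148) = #ffee94.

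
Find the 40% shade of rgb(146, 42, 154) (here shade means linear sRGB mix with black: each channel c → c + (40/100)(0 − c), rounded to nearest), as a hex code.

#58195C

A 40% shade moves each channel 40% toward 0:
  R: 146 + 0.4×(0−146) = 146 − 58.4 = 87.6 → 88
  G: 42 − 16.8 = 25.2 → 25
  B: 154 − 61.6 = 92.4 → 92
rgb(88, 25, 92) = #58195C.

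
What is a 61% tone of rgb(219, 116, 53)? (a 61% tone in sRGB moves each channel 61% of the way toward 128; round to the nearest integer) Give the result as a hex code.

Per channel, c → c + 0.61(128 − c):
  R: 219 + 0.61×(128−219) = 219 − 55.51 = 163.49 → 163
  G: 116 + 0.61×(128−116) = 116 + 7.32 = 123.32 → 123
  B: 53 + 0.61×(128−53) = 53 + 45.75 = 98.75 → 99
rgb(163, 123, 99) = #a37b63.

#a37b63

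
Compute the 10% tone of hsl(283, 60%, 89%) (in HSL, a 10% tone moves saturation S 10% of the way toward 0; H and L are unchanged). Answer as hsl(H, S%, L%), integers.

S moves 10% from 60 toward 0: 60 − 6 = 54 → 54.
H and L are unchanged.

hsl(283, 54%, 89%)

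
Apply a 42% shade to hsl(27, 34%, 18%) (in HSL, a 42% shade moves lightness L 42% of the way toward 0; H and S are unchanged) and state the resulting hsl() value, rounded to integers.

L moves 42% from 18 toward 0: 18 − 7.56 = 10.44 → 10.
H and S are unchanged.

hsl(27, 34%, 10%)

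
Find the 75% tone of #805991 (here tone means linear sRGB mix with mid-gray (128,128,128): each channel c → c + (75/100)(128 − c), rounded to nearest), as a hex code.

#807684

#805991 is rgb(128, 89, 145).
Per channel, c → c + 0.75(128 − c):
  R: 128 + 0.75×(128−128) = 128 + 0 = 128 → 128
  G: 89 + 29.25 = 118.25 → 118
  B: 145 + 0.75×(128−145) = 145 − 12.75 = 132.25 → 132
rgb(128, 118, 132) = #807684.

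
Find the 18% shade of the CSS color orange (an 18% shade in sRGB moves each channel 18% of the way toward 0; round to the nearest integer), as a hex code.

CSS orange is rgb(255, 165, 0).
Per channel, c → c + 0.18(0 − c):
  R: 255 − 45.9 = 209.1 → 209
  G: 165 + 0.18×(0−165) = 165 − 29.7 = 135.3 → 135
  B: 0 + 0 = 0 → 0
rgb(209, 135, 0) = #d18700.

#d18700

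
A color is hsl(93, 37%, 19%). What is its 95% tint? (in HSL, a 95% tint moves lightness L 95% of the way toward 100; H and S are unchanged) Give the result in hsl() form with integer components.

hsl(93, 37%, 96%)

L moves 95% from 19 toward 100: 19 + 76.95 = 95.95 → 96.
H and S are unchanged.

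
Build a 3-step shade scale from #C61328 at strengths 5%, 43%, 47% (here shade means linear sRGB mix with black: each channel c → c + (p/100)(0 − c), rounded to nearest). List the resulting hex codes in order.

#BC1226, #710B17, #690A15

#C61328 is rgb(198, 19, 40).
5%: (198 − 9.9 = 188.1→188, 19 − 0.95 = 18.05→18, 40 − 2 = 38→38) → #BC1226
43%: (198 − 85.14 = 112.86→113, 19 − 8.17 = 10.83→11, 40 − 17.2 = 22.8→23) → #710B17
47%: (198 − 93.06 = 104.94→105, 19 − 8.93 = 10.07→10, 40 − 18.8 = 21.2→21) → #690A15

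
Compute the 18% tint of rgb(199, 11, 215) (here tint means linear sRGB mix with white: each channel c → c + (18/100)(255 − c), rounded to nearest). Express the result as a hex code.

Lerp each channel 18% toward 255:
  R: 199 + 0.18×(255−199) = 199 + 10.08 = 209.08 → 209
  G: 11 + 0.18×(255−11) = 11 + 43.92 = 54.92 → 55
  B: 215 + 0.18×(255−215) = 215 + 7.2 = 222.2 → 222
rgb(209, 55, 222) = #D137DE.

#D137DE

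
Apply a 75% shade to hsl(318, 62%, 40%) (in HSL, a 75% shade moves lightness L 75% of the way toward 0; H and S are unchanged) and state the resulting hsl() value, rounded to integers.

hsl(318, 62%, 10%)

L moves 75% from 40 toward 0: 40 − 30 = 10 → 10.
H and S are unchanged.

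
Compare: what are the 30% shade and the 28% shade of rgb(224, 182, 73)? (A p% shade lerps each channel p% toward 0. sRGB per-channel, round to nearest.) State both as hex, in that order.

30% shade:
  R: 224 + 0.3×(0−224) = 224 − 67.2 = 156.8 → 157
  G: 182 − 54.6 = 127.4 → 127
  B: 73 + 0.3×(0−73) = 73 − 21.9 = 51.1 → 51
  → #9d7f33
28% shade:
  R: 224 + 0.28×(0−224) = 224 − 62.72 = 161.28 → 161
  G: 182 − 50.96 = 131.04 → 131
  B: 73 + 0.28×(0−73) = 73 − 20.44 = 52.56 → 53
  → #a18335

#9d7f33, #a18335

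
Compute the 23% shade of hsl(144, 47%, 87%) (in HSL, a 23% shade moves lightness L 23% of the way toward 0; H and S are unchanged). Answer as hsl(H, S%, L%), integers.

L moves 23% from 87 toward 0: 87 − 20.01 = 66.99 → 67.
H and S are unchanged.

hsl(144, 47%, 67%)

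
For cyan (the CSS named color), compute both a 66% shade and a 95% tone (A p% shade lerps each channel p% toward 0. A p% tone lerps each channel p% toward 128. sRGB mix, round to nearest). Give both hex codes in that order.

CSS cyan is rgb(0, 255, 255).
66% shade:
  R: 0 + 0.66×(0−0) = 0 + 0 = 0 → 0
  G: 255 + 0.66×(0−255) = 255 − 168.3 = 86.7 → 87
  B: 255 − 168.3 = 86.7 → 87
  → #005757
95% tone:
  R: 0 + 0.95×(128−0) = 0 + 121.6 = 121.6 → 122
  G: 255 + 0.95×(128−255) = 255 − 120.65 = 134.35 → 134
  B: 255 + 0.95×(128−255) = 255 − 120.65 = 134.35 → 134
  → #7a8686

#005757, #7a8686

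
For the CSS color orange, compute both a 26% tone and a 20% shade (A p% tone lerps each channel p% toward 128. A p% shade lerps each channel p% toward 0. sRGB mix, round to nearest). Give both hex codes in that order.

#DE9B21, #CC8400

CSS orange is rgb(255, 165, 0).
26% tone:
  R: 255 − 33.02 = 221.98 → 222
  G: 165 − 9.62 = 155.38 → 155
  B: 0 + 0.26×(128−0) = 0 + 33.28 = 33.28 → 33
  → #DE9B21
20% shade:
  R: 255 + 0.2×(0−255) = 255 − 51 = 204 → 204
  G: 165 − 33 = 132 → 132
  B: 0 + 0 = 0 → 0
  → #CC8400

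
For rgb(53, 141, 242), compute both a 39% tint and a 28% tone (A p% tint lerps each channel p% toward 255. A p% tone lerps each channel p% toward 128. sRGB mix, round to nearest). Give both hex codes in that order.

39% tint:
  R: 53 + 78.78 = 131.78 → 132
  G: 141 + 0.39×(255−141) = 141 + 44.46 = 185.46 → 185
  B: 242 + 0.39×(255−242) = 242 + 5.07 = 247.07 → 247
  → #84b9f7
28% tone:
  R: 53 + 21 = 74 → 74
  G: 141 − 3.64 = 137.36 → 137
  B: 242 + 0.28×(128−242) = 242 − 31.92 = 210.08 → 210
  → #4a89d2

#84b9f7, #4a89d2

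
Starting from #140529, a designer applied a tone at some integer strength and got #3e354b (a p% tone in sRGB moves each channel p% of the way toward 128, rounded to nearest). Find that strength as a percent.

39%

#140529 is rgb(20, 5, 41); #3e354b is rgb(62, 53, 75).
On the G channel (widest range): 53 ≈ 5 + (p/100)(128 − 5), so p ≈ 100×(53 − 5)/(128 − 5) = 4800/123 = 39.02.
p = 39 reproduces all three channels after rounding.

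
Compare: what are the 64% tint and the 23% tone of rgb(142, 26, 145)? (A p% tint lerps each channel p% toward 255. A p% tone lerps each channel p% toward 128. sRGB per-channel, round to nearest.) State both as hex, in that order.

#d6add7, #8b318d

64% tint:
  R: 142 + 72.32 = 214.32 → 214
  G: 26 + 146.56 = 172.56 → 173
  B: 145 + 70.4 = 215.4 → 215
  → #d6add7
23% tone:
  R: 142 + 0.23×(128−142) = 142 − 3.22 = 138.78 → 139
  G: 26 + 0.23×(128−26) = 26 + 23.46 = 49.46 → 49
  B: 145 + 0.23×(128−145) = 145 − 3.91 = 141.09 → 141
  → #8b318d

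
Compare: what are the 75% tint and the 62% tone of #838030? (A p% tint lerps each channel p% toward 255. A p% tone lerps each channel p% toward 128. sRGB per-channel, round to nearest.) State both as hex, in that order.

#838030 is rgb(131, 128, 48).
75% tint:
  R: 131 + 0.75×(255−131) = 131 + 93 = 224 → 224
  G: 128 + 95.25 = 223.25 → 223
  B: 48 + 155.25 = 203.25 → 203
  → #E0DFCB
62% tone:
  R: 131 + 0.62×(128−131) = 131 − 1.86 = 129.14 → 129
  G: 128 + 0.62×(128−128) = 128 + 0 = 128 → 128
  B: 48 + 49.6 = 97.6 → 98
  → #818062

#E0DFCB, #818062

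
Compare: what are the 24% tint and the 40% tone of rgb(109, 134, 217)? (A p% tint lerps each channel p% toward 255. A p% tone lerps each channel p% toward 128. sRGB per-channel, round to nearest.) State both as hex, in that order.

24% tint:
  R: 109 + 35.04 = 144.04 → 144
  G: 134 + 0.24×(255−134) = 134 + 29.04 = 163.04 → 163
  B: 217 + 0.24×(255−217) = 217 + 9.12 = 226.12 → 226
  → #90A3E2
40% tone:
  R: 109 + 7.6 = 116.6 → 117
  G: 134 − 2.4 = 131.6 → 132
  B: 217 + 0.4×(128−217) = 217 − 35.6 = 181.4 → 181
  → #7584B5

#90A3E2, #7584B5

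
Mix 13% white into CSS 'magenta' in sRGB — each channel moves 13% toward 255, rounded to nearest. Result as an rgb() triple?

rgb(255, 33, 255)

CSS magenta is rgb(255, 0, 255).
Lerp each channel 13% toward 255:
  R: 255 + 0 = 255 → 255
  G: 0 + 0.13×(255−0) = 0 + 33.15 = 33.15 → 33
  B: 255 + 0.13×(255−255) = 255 + 0 = 255 → 255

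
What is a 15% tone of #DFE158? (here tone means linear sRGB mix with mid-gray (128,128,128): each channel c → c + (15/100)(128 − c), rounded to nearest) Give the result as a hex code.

#D1D25E

#DFE158 is rgb(223, 225, 88).
A 15% tone moves each channel 15% toward 128:
  R: 223 + 0.15×(128−223) = 223 − 14.25 = 208.75 → 209
  G: 225 − 14.55 = 210.45 → 210
  B: 88 + 0.15×(128−88) = 88 + 6 = 94 → 94
rgb(209, 210, 94) = #D1D25E.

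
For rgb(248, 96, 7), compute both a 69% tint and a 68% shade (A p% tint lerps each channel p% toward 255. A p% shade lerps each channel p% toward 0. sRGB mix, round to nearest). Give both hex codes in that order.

69% tint:
  R: 248 + 4.83 = 252.83 → 253
  G: 96 + 0.69×(255−96) = 96 + 109.71 = 205.71 → 206
  B: 7 + 0.69×(255−7) = 7 + 171.12 = 178.12 → 178
  → #FDCEB2
68% shade:
  R: 248 − 168.64 = 79.36 → 79
  G: 96 − 65.28 = 30.72 → 31
  B: 7 − 4.76 = 2.24 → 2
  → #4F1F02

#FDCEB2, #4F1F02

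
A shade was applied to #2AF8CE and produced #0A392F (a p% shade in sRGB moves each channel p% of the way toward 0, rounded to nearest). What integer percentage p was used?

#2AF8CE is rgb(42, 248, 206); #0A392F is rgb(10, 57, 47).
On the G channel (widest range): 57 ≈ 248 + (p/100)(0 − 248), so p ≈ 100×(57 − 248)/(0 − 248) = -19100/-248 = 77.02.
p = 77 reproduces all three channels after rounding.

77%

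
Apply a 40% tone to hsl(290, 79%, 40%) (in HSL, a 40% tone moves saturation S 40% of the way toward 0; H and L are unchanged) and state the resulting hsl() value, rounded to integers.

S moves 40% from 79 toward 0: 79 − 31.6 = 47.4 → 47.
H and L are unchanged.

hsl(290, 47%, 40%)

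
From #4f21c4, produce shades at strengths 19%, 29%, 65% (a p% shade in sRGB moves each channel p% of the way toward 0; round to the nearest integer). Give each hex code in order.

#401b9f, #38178b, #1c0c45

#4f21c4 is rgb(79, 33, 196).
19%: (79 − 15.01 = 63.99→64, 33 − 6.27 = 26.73→27, 196 − 37.24 = 158.76→159) → #401b9f
29%: (79 − 22.91 = 56.09→56, 33 − 9.57 = 23.43→23, 196 − 56.84 = 139.16→139) → #38178b
65%: (79 − 51.35 = 27.65→28, 33 − 21.45 = 11.55→12, 196 − 127.4 = 68.6→69) → #1c0c45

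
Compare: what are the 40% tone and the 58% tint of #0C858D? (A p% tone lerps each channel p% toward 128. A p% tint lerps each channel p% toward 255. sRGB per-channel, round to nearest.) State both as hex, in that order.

#3A8388, #99CCCF

#0C858D is rgb(12, 133, 141).
40% tone:
  R: 12 + 46.4 = 58.4 → 58
  G: 133 − 2 = 131 → 131
  B: 141 + 0.4×(128−141) = 141 − 5.2 = 135.8 → 136
  → #3A8388
58% tint:
  R: 12 + 140.94 = 152.94 → 153
  G: 133 + 0.58×(255−133) = 133 + 70.76 = 203.76 → 204
  B: 141 + 66.12 = 207.12 → 207
  → #99CCCF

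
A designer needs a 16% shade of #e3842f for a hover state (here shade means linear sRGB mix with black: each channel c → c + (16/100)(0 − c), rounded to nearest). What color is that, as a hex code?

#bf6f27

#e3842f is rgb(227, 132, 47).
A 16% shade moves each channel 16% toward 0:
  R: 227 − 36.32 = 190.68 → 191
  G: 132 + 0.16×(0−132) = 132 − 21.12 = 110.88 → 111
  B: 47 + 0.16×(0−47) = 47 − 7.52 = 39.48 → 39
rgb(191, 111, 39) = #bf6f27.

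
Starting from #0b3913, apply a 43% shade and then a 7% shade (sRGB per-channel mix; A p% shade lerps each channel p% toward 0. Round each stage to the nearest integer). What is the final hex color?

#0b3913 is rgb(11, 57, 19).
Per channel, c → c + 0.43(0 − c):
  R: 11 + 0.43×(0−11) = 11 − 4.73 = 6.27 → 6
  G: 57 + 0.43×(0−57) = 57 − 24.51 = 32.49 → 32
  B: 19 − 8.17 = 10.83 → 11
After the shade: rgb(6, 32, 11) = #06200b.
A 7% shade moves each channel 7% toward 0:
  R: 6 + 0.07×(0−6) = 6 − 0.42 = 5.58 → 6
  G: 32 − 2.24 = 29.76 → 30
  B: 11 − 0.77 = 10.23 → 10
rgb(6, 30, 10) = #061e0a.

#061e0a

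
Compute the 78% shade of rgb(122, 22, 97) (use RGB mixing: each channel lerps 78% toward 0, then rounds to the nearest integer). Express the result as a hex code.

A 78% shade moves each channel 78% toward 0:
  R: 122 + 0.78×(0−122) = 122 − 95.16 = 26.84 → 27
  G: 22 + 0.78×(0−22) = 22 − 17.16 = 4.84 → 5
  B: 97 + 0.78×(0−97) = 97 − 75.66 = 21.34 → 21
rgb(27, 5, 21) = #1B0515.

#1B0515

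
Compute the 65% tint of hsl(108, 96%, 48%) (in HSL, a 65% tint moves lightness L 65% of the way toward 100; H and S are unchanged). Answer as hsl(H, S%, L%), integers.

L moves 65% from 48 toward 100: 48 + 33.8 = 81.8 → 82.
H and S are unchanged.

hsl(108, 96%, 82%)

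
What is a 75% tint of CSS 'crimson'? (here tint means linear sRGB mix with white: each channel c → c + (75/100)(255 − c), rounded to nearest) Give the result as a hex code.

CSS crimson is rgb(220, 20, 60).
A 75% tint moves each channel 75% toward 255:
  R: 220 + 0.75×(255−220) = 220 + 26.25 = 246.25 → 246
  G: 20 + 0.75×(255−20) = 20 + 176.25 = 196.25 → 196
  B: 60 + 146.25 = 206.25 → 206
rgb(246, 196, 206) = #f6c4ce.

#f6c4ce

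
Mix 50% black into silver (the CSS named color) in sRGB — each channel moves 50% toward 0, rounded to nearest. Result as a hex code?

CSS silver is rgb(192, 192, 192).
Per channel, c → c + 0.5(0 − c):
  R: 192 − 96 = 96 → 96
  G: 192 − 96 = 96 → 96
  B: 192 + 0.5×(0−192) = 192 − 96 = 96 → 96
rgb(96, 96, 96) = #606060.

#606060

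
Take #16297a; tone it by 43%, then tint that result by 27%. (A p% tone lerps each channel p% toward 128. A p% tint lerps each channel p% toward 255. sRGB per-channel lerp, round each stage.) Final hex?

#16297a is rgb(22, 41, 122).
A 43% tone moves each channel 43% toward 128:
  R: 22 + 0.43×(128−22) = 22 + 45.58 = 67.58 → 68
  G: 41 + 0.43×(128−41) = 41 + 37.41 = 78.41 → 78
  B: 122 + 0.43×(128−122) = 122 + 2.58 = 124.58 → 125
After the tone: rgb(68, 78, 125) = #444e7d.
Lerp each channel 27% toward 255:
  R: 68 + 50.49 = 118.49 → 118
  G: 78 + 47.79 = 125.79 → 126
  B: 125 + 35.1 = 160.1 → 160
rgb(118, 126, 160) = #767ea0.

#767ea0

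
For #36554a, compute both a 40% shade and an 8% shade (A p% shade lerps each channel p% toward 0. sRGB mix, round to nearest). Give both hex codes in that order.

#20332c, #324e44

#36554a is rgb(54, 85, 74).
40% shade:
  R: 54 − 21.6 = 32.4 → 32
  G: 85 − 34 = 51 → 51
  B: 74 + 0.4×(0−74) = 74 − 29.6 = 44.4 → 44
  → #20332c
8% shade:
  R: 54 − 4.32 = 49.68 → 50
  G: 85 + 0.08×(0−85) = 85 − 6.8 = 78.2 → 78
  B: 74 + 0.08×(0−74) = 74 − 5.92 = 68.08 → 68
  → #324e44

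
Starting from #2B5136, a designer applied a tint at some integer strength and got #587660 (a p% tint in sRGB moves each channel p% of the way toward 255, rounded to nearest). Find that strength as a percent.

#2B5136 is rgb(43, 81, 54); #587660 is rgb(88, 118, 96).
On the R channel (widest range): 88 ≈ 43 + (p/100)(255 − 43), so p ≈ 100×(88 − 43)/(255 − 43) = 4500/212 = 21.23.
p = 21 reproduces all three channels after rounding.

21%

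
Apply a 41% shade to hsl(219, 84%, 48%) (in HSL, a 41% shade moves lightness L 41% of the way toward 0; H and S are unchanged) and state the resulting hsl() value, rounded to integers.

L moves 41% from 48 toward 0: 48 − 19.68 = 28.32 → 28.
H and S are unchanged.

hsl(219, 84%, 28%)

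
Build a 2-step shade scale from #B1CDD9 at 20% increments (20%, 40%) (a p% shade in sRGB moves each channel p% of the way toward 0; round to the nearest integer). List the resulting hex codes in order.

#8EA4AE, #6A7B82

#B1CDD9 is rgb(177, 205, 217).
20%: (177 − 35.4 = 141.6→142, 205 − 41 = 164→164, 217 − 43.4 = 173.6→174) → #8EA4AE
40%: (177 − 70.8 = 106.2→106, 205 − 82 = 123→123, 217 − 86.8 = 130.2→130) → #6A7B82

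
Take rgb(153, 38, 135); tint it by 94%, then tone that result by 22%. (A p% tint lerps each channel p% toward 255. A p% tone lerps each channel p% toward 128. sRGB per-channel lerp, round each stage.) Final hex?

Lerp each channel 94% toward 255:
  R: 153 + 0.94×(255−153) = 153 + 95.88 = 248.88 → 249
  G: 38 + 0.94×(255−38) = 38 + 203.98 = 241.98 → 242
  B: 135 + 112.8 = 247.8 → 248
After the tint: rgb(249, 242, 248) = #f9f2f8.
A 22% tone moves each channel 22% toward 128:
  R: 249 − 26.62 = 222.38 → 222
  G: 242 − 25.08 = 216.92 → 217
  B: 248 + 0.22×(128−248) = 248 − 26.4 = 221.6 → 222
rgb(222, 217, 222) = #ded9de.

#ded9de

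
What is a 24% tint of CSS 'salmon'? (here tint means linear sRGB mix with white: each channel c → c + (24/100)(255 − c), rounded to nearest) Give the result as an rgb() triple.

rgb(251, 158, 148)

CSS salmon is rgb(250, 128, 114).
A 24% tint moves each channel 24% toward 255:
  R: 250 + 0.24×(255−250) = 250 + 1.2 = 251.2 → 251
  G: 128 + 0.24×(255−128) = 128 + 30.48 = 158.48 → 158
  B: 114 + 33.84 = 147.84 → 148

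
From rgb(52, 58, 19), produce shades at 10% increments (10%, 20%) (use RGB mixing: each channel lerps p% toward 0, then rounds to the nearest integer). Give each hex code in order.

10%: (52 − 5.2 = 46.8→47, 58 − 5.8 = 52.2→52, 19 − 1.9 = 17.1→17) → #2F3411
20%: (52 − 10.4 = 41.6→42, 58 − 11.6 = 46.4→46, 19 − 3.8 = 15.2→15) → #2A2E0F

#2F3411, #2A2E0F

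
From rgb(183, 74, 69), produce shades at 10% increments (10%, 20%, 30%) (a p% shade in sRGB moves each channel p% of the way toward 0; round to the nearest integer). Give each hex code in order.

10%: (183 − 18.3 = 164.7→165, 74 − 7.4 = 66.6→67, 69 − 6.9 = 62.1→62) → #A5433E
20%: (183 − 36.6 = 146.4→146, 74 − 14.8 = 59.2→59, 69 − 13.8 = 55.2→55) → #923B37
30%: (183 − 54.9 = 128.1→128, 74 − 22.2 = 51.8→52, 69 − 20.7 = 48.3→48) → #803430

#A5433E, #923B37, #803430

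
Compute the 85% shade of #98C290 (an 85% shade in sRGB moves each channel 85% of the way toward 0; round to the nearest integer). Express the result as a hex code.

#98C290 is rgb(152, 194, 144).
An 85% shade moves each channel 85% toward 0:
  R: 152 + 0.85×(0−152) = 152 − 129.2 = 22.8 → 23
  G: 194 − 164.9 = 29.1 → 29
  B: 144 − 122.4 = 21.6 → 22
rgb(23, 29, 22) = #171D16.

#171D16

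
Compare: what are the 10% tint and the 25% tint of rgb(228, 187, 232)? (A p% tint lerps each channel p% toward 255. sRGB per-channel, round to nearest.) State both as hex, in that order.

#E7C2EA, #EBCCEE

10% tint:
  R: 228 + 0.1×(255−228) = 228 + 2.7 = 230.7 → 231
  G: 187 + 0.1×(255−187) = 187 + 6.8 = 193.8 → 194
  B: 232 + 0.1×(255−232) = 232 + 2.3 = 234.3 → 234
  → #E7C2EA
25% tint:
  R: 228 + 0.25×(255−228) = 228 + 6.75 = 234.75 → 235
  G: 187 + 0.25×(255−187) = 187 + 17 = 204 → 204
  B: 232 + 0.25×(255−232) = 232 + 5.75 = 237.75 → 238
  → #EBCCEE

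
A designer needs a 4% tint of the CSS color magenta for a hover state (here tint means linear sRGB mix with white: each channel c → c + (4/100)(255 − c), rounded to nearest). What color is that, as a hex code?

CSS magenta is rgb(255, 0, 255).
Per channel, c → c + 0.04(255 − c):
  R: 255 + 0 = 255 → 255
  G: 0 + 0.04×(255−0) = 0 + 10.2 = 10.2 → 10
  B: 255 + 0.04×(255−255) = 255 + 0 = 255 → 255
rgb(255, 10, 255) = #FF0AFF.

#FF0AFF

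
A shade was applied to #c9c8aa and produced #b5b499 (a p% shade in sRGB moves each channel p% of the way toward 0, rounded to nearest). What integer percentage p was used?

10%

#c9c8aa is rgb(201, 200, 170); #b5b499 is rgb(181, 180, 153).
On the R channel (widest range): 181 ≈ 201 + (p/100)(0 − 201), so p ≈ 100×(181 − 201)/(0 − 201) = -2000/-201 = 9.95.
p = 10 reproduces all three channels after rounding.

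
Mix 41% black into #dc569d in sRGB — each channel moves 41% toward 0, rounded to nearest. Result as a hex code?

#82335d

#dc569d is rgb(220, 86, 157).
Per channel, c → c + 0.41(0 − c):
  R: 220 − 90.2 = 129.8 → 130
  G: 86 − 35.26 = 50.74 → 51
  B: 157 + 0.41×(0−157) = 157 − 64.37 = 92.63 → 93
rgb(130, 51, 93) = #82335d.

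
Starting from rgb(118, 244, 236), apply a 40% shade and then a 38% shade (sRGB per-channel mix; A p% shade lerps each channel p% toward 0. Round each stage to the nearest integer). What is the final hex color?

A 40% shade moves each channel 40% toward 0:
  R: 118 + 0.4×(0−118) = 118 − 47.2 = 70.8 → 71
  G: 244 + 0.4×(0−244) = 244 − 97.6 = 146.4 → 146
  B: 236 + 0.4×(0−236) = 236 − 94.4 = 141.6 → 142
After the shade: rgb(71, 146, 142) = #47928E.
Per channel, c → c + 0.38(0 − c):
  R: 71 − 26.98 = 44.02 → 44
  G: 146 + 0.38×(0−146) = 146 − 55.48 = 90.52 → 91
  B: 142 + 0.38×(0−142) = 142 − 53.96 = 88.04 → 88
rgb(44, 91, 88) = #2C5B58.

#2C5B58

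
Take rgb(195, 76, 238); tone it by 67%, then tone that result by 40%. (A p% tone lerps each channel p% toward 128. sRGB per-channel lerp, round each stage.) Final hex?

Lerp each channel 67% toward 128:
  R: 195 − 44.89 = 150.11 → 150
  G: 76 + 34.84 = 110.84 → 111
  B: 238 + 0.67×(128−238) = 238 − 73.7 = 164.3 → 164
After the tone: rgb(150, 111, 164) = #966fa4.
A 40% tone moves each channel 40% toward 128:
  R: 150 − 8.8 = 141.2 → 141
  G: 111 + 6.8 = 117.8 → 118
  B: 164 + 0.4×(128−164) = 164 − 14.4 = 149.6 → 150
rgb(141, 118, 150) = #8d7696.

#8d7696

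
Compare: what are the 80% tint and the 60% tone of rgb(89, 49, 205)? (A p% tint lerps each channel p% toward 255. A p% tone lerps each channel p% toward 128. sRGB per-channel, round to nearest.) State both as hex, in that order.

#ded6f5, #70609f

80% tint:
  R: 89 + 0.8×(255−89) = 89 + 132.8 = 221.8 → 222
  G: 49 + 164.8 = 213.8 → 214
  B: 205 + 0.8×(255−205) = 205 + 40 = 245 → 245
  → #ded6f5
60% tone:
  R: 89 + 23.4 = 112.4 → 112
  G: 49 + 0.6×(128−49) = 49 + 47.4 = 96.4 → 96
  B: 205 − 46.2 = 158.8 → 159
  → #70609f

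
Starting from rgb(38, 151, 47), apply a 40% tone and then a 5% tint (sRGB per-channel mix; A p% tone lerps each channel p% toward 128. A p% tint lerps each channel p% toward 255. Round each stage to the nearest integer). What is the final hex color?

A 40% tone moves each channel 40% toward 128:
  R: 38 + 0.4×(128−38) = 38 + 36 = 74 → 74
  G: 151 − 9.2 = 141.8 → 142
  B: 47 + 32.4 = 79.4 → 79
After the tone: rgb(74, 142, 79) = #4a8e4f.
Lerp each channel 5% toward 255:
  R: 74 + 0.05×(255−74) = 74 + 9.05 = 83.05 → 83
  G: 142 + 5.65 = 147.65 → 148
  B: 79 + 0.05×(255−79) = 79 + 8.8 = 87.8 → 88
rgb(83, 148, 88) = #539458.

#539458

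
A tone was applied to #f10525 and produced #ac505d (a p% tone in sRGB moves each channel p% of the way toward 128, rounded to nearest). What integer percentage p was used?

#f10525 is rgb(241, 5, 37); #ac505d is rgb(172, 80, 93).
On the G channel (widest range): 80 ≈ 5 + (p/100)(128 − 5), so p ≈ 100×(80 − 5)/(128 − 5) = 7500/123 = 60.98.
p = 61 reproduces all three channels after rounding.

61%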